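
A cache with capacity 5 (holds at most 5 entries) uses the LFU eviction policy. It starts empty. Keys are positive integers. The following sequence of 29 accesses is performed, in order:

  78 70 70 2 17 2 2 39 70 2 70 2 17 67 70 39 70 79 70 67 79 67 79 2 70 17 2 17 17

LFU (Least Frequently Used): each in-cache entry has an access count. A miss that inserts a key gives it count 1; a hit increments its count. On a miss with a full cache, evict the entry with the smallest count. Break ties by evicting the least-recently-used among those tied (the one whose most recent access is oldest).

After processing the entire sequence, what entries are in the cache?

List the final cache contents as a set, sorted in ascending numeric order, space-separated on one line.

Answer: 2 17 39 70 79

Derivation:
LFU simulation (capacity=5):
  1. access 78: MISS. Cache: [78(c=1)]
  2. access 70: MISS. Cache: [78(c=1) 70(c=1)]
  3. access 70: HIT, count now 2. Cache: [78(c=1) 70(c=2)]
  4. access 2: MISS. Cache: [78(c=1) 2(c=1) 70(c=2)]
  5. access 17: MISS. Cache: [78(c=1) 2(c=1) 17(c=1) 70(c=2)]
  6. access 2: HIT, count now 2. Cache: [78(c=1) 17(c=1) 70(c=2) 2(c=2)]
  7. access 2: HIT, count now 3. Cache: [78(c=1) 17(c=1) 70(c=2) 2(c=3)]
  8. access 39: MISS. Cache: [78(c=1) 17(c=1) 39(c=1) 70(c=2) 2(c=3)]
  9. access 70: HIT, count now 3. Cache: [78(c=1) 17(c=1) 39(c=1) 2(c=3) 70(c=3)]
  10. access 2: HIT, count now 4. Cache: [78(c=1) 17(c=1) 39(c=1) 70(c=3) 2(c=4)]
  11. access 70: HIT, count now 4. Cache: [78(c=1) 17(c=1) 39(c=1) 2(c=4) 70(c=4)]
  12. access 2: HIT, count now 5. Cache: [78(c=1) 17(c=1) 39(c=1) 70(c=4) 2(c=5)]
  13. access 17: HIT, count now 2. Cache: [78(c=1) 39(c=1) 17(c=2) 70(c=4) 2(c=5)]
  14. access 67: MISS, evict 78(c=1). Cache: [39(c=1) 67(c=1) 17(c=2) 70(c=4) 2(c=5)]
  15. access 70: HIT, count now 5. Cache: [39(c=1) 67(c=1) 17(c=2) 2(c=5) 70(c=5)]
  16. access 39: HIT, count now 2. Cache: [67(c=1) 17(c=2) 39(c=2) 2(c=5) 70(c=5)]
  17. access 70: HIT, count now 6. Cache: [67(c=1) 17(c=2) 39(c=2) 2(c=5) 70(c=6)]
  18. access 79: MISS, evict 67(c=1). Cache: [79(c=1) 17(c=2) 39(c=2) 2(c=5) 70(c=6)]
  19. access 70: HIT, count now 7. Cache: [79(c=1) 17(c=2) 39(c=2) 2(c=5) 70(c=7)]
  20. access 67: MISS, evict 79(c=1). Cache: [67(c=1) 17(c=2) 39(c=2) 2(c=5) 70(c=7)]
  21. access 79: MISS, evict 67(c=1). Cache: [79(c=1) 17(c=2) 39(c=2) 2(c=5) 70(c=7)]
  22. access 67: MISS, evict 79(c=1). Cache: [67(c=1) 17(c=2) 39(c=2) 2(c=5) 70(c=7)]
  23. access 79: MISS, evict 67(c=1). Cache: [79(c=1) 17(c=2) 39(c=2) 2(c=5) 70(c=7)]
  24. access 2: HIT, count now 6. Cache: [79(c=1) 17(c=2) 39(c=2) 2(c=6) 70(c=7)]
  25. access 70: HIT, count now 8. Cache: [79(c=1) 17(c=2) 39(c=2) 2(c=6) 70(c=8)]
  26. access 17: HIT, count now 3. Cache: [79(c=1) 39(c=2) 17(c=3) 2(c=6) 70(c=8)]
  27. access 2: HIT, count now 7. Cache: [79(c=1) 39(c=2) 17(c=3) 2(c=7) 70(c=8)]
  28. access 17: HIT, count now 4. Cache: [79(c=1) 39(c=2) 17(c=4) 2(c=7) 70(c=8)]
  29. access 17: HIT, count now 5. Cache: [79(c=1) 39(c=2) 17(c=5) 2(c=7) 70(c=8)]
Total: 18 hits, 11 misses, 6 evictions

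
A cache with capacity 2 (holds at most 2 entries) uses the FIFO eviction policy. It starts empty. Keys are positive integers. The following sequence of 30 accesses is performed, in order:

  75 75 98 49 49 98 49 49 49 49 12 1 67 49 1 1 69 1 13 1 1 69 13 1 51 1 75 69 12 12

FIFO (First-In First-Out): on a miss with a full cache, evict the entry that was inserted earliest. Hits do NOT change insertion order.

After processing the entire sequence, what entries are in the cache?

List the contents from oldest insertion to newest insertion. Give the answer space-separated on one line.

Answer: 69 12

Derivation:
FIFO simulation (capacity=2):
  1. access 75: MISS. Cache (old->new): [75]
  2. access 75: HIT. Cache (old->new): [75]
  3. access 98: MISS. Cache (old->new): [75 98]
  4. access 49: MISS, evict 75. Cache (old->new): [98 49]
  5. access 49: HIT. Cache (old->new): [98 49]
  6. access 98: HIT. Cache (old->new): [98 49]
  7. access 49: HIT. Cache (old->new): [98 49]
  8. access 49: HIT. Cache (old->new): [98 49]
  9. access 49: HIT. Cache (old->new): [98 49]
  10. access 49: HIT. Cache (old->new): [98 49]
  11. access 12: MISS, evict 98. Cache (old->new): [49 12]
  12. access 1: MISS, evict 49. Cache (old->new): [12 1]
  13. access 67: MISS, evict 12. Cache (old->new): [1 67]
  14. access 49: MISS, evict 1. Cache (old->new): [67 49]
  15. access 1: MISS, evict 67. Cache (old->new): [49 1]
  16. access 1: HIT. Cache (old->new): [49 1]
  17. access 69: MISS, evict 49. Cache (old->new): [1 69]
  18. access 1: HIT. Cache (old->new): [1 69]
  19. access 13: MISS, evict 1. Cache (old->new): [69 13]
  20. access 1: MISS, evict 69. Cache (old->new): [13 1]
  21. access 1: HIT. Cache (old->new): [13 1]
  22. access 69: MISS, evict 13. Cache (old->new): [1 69]
  23. access 13: MISS, evict 1. Cache (old->new): [69 13]
  24. access 1: MISS, evict 69. Cache (old->new): [13 1]
  25. access 51: MISS, evict 13. Cache (old->new): [1 51]
  26. access 1: HIT. Cache (old->new): [1 51]
  27. access 75: MISS, evict 1. Cache (old->new): [51 75]
  28. access 69: MISS, evict 51. Cache (old->new): [75 69]
  29. access 12: MISS, evict 75. Cache (old->new): [69 12]
  30. access 12: HIT. Cache (old->new): [69 12]
Total: 12 hits, 18 misses, 16 evictions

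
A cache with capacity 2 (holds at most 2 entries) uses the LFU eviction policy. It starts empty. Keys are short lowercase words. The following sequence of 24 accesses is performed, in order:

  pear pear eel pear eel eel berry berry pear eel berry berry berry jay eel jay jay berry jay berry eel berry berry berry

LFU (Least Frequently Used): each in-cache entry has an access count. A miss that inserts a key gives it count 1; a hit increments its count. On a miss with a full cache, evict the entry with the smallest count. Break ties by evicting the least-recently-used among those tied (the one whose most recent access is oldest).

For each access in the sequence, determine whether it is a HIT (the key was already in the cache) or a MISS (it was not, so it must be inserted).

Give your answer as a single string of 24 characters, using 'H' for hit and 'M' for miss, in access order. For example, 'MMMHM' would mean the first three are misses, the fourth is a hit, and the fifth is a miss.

Answer: MHMHHHMHMHMHHMHHHMMMHHHH

Derivation:
LFU simulation (capacity=2):
  1. access pear: MISS. Cache: [pear(c=1)]
  2. access pear: HIT, count now 2. Cache: [pear(c=2)]
  3. access eel: MISS. Cache: [eel(c=1) pear(c=2)]
  4. access pear: HIT, count now 3. Cache: [eel(c=1) pear(c=3)]
  5. access eel: HIT, count now 2. Cache: [eel(c=2) pear(c=3)]
  6. access eel: HIT, count now 3. Cache: [pear(c=3) eel(c=3)]
  7. access berry: MISS, evict pear(c=3). Cache: [berry(c=1) eel(c=3)]
  8. access berry: HIT, count now 2. Cache: [berry(c=2) eel(c=3)]
  9. access pear: MISS, evict berry(c=2). Cache: [pear(c=1) eel(c=3)]
  10. access eel: HIT, count now 4. Cache: [pear(c=1) eel(c=4)]
  11. access berry: MISS, evict pear(c=1). Cache: [berry(c=1) eel(c=4)]
  12. access berry: HIT, count now 2. Cache: [berry(c=2) eel(c=4)]
  13. access berry: HIT, count now 3. Cache: [berry(c=3) eel(c=4)]
  14. access jay: MISS, evict berry(c=3). Cache: [jay(c=1) eel(c=4)]
  15. access eel: HIT, count now 5. Cache: [jay(c=1) eel(c=5)]
  16. access jay: HIT, count now 2. Cache: [jay(c=2) eel(c=5)]
  17. access jay: HIT, count now 3. Cache: [jay(c=3) eel(c=5)]
  18. access berry: MISS, evict jay(c=3). Cache: [berry(c=1) eel(c=5)]
  19. access jay: MISS, evict berry(c=1). Cache: [jay(c=1) eel(c=5)]
  20. access berry: MISS, evict jay(c=1). Cache: [berry(c=1) eel(c=5)]
  21. access eel: HIT, count now 6. Cache: [berry(c=1) eel(c=6)]
  22. access berry: HIT, count now 2. Cache: [berry(c=2) eel(c=6)]
  23. access berry: HIT, count now 3. Cache: [berry(c=3) eel(c=6)]
  24. access berry: HIT, count now 4. Cache: [berry(c=4) eel(c=6)]
Total: 15 hits, 9 misses, 7 evictions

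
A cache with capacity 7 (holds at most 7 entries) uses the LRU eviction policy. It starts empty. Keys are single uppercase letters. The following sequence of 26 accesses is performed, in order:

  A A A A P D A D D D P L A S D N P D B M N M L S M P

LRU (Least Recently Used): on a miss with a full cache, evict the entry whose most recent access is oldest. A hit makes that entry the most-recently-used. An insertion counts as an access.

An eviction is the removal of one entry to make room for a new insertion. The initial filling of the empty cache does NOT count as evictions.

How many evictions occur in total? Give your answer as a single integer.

Answer: 2

Derivation:
LRU simulation (capacity=7):
  1. access A: MISS. Cache (LRU->MRU): [A]
  2. access A: HIT. Cache (LRU->MRU): [A]
  3. access A: HIT. Cache (LRU->MRU): [A]
  4. access A: HIT. Cache (LRU->MRU): [A]
  5. access P: MISS. Cache (LRU->MRU): [A P]
  6. access D: MISS. Cache (LRU->MRU): [A P D]
  7. access A: HIT. Cache (LRU->MRU): [P D A]
  8. access D: HIT. Cache (LRU->MRU): [P A D]
  9. access D: HIT. Cache (LRU->MRU): [P A D]
  10. access D: HIT. Cache (LRU->MRU): [P A D]
  11. access P: HIT. Cache (LRU->MRU): [A D P]
  12. access L: MISS. Cache (LRU->MRU): [A D P L]
  13. access A: HIT. Cache (LRU->MRU): [D P L A]
  14. access S: MISS. Cache (LRU->MRU): [D P L A S]
  15. access D: HIT. Cache (LRU->MRU): [P L A S D]
  16. access N: MISS. Cache (LRU->MRU): [P L A S D N]
  17. access P: HIT. Cache (LRU->MRU): [L A S D N P]
  18. access D: HIT. Cache (LRU->MRU): [L A S N P D]
  19. access B: MISS. Cache (LRU->MRU): [L A S N P D B]
  20. access M: MISS, evict L. Cache (LRU->MRU): [A S N P D B M]
  21. access N: HIT. Cache (LRU->MRU): [A S P D B M N]
  22. access M: HIT. Cache (LRU->MRU): [A S P D B N M]
  23. access L: MISS, evict A. Cache (LRU->MRU): [S P D B N M L]
  24. access S: HIT. Cache (LRU->MRU): [P D B N M L S]
  25. access M: HIT. Cache (LRU->MRU): [P D B N L S M]
  26. access P: HIT. Cache (LRU->MRU): [D B N L S M P]
Total: 17 hits, 9 misses, 2 evictions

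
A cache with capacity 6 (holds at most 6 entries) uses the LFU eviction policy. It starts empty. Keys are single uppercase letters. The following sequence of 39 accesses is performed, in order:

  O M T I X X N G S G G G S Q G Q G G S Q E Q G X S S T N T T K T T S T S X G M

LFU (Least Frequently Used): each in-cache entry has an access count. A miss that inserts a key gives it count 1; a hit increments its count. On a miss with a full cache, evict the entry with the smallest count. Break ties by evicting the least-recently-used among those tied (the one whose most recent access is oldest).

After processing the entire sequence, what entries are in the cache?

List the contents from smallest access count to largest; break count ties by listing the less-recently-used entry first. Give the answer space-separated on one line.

Answer: M Q X T S G

Derivation:
LFU simulation (capacity=6):
  1. access O: MISS. Cache: [O(c=1)]
  2. access M: MISS. Cache: [O(c=1) M(c=1)]
  3. access T: MISS. Cache: [O(c=1) M(c=1) T(c=1)]
  4. access I: MISS. Cache: [O(c=1) M(c=1) T(c=1) I(c=1)]
  5. access X: MISS. Cache: [O(c=1) M(c=1) T(c=1) I(c=1) X(c=1)]
  6. access X: HIT, count now 2. Cache: [O(c=1) M(c=1) T(c=1) I(c=1) X(c=2)]
  7. access N: MISS. Cache: [O(c=1) M(c=1) T(c=1) I(c=1) N(c=1) X(c=2)]
  8. access G: MISS, evict O(c=1). Cache: [M(c=1) T(c=1) I(c=1) N(c=1) G(c=1) X(c=2)]
  9. access S: MISS, evict M(c=1). Cache: [T(c=1) I(c=1) N(c=1) G(c=1) S(c=1) X(c=2)]
  10. access G: HIT, count now 2. Cache: [T(c=1) I(c=1) N(c=1) S(c=1) X(c=2) G(c=2)]
  11. access G: HIT, count now 3. Cache: [T(c=1) I(c=1) N(c=1) S(c=1) X(c=2) G(c=3)]
  12. access G: HIT, count now 4. Cache: [T(c=1) I(c=1) N(c=1) S(c=1) X(c=2) G(c=4)]
  13. access S: HIT, count now 2. Cache: [T(c=1) I(c=1) N(c=1) X(c=2) S(c=2) G(c=4)]
  14. access Q: MISS, evict T(c=1). Cache: [I(c=1) N(c=1) Q(c=1) X(c=2) S(c=2) G(c=4)]
  15. access G: HIT, count now 5. Cache: [I(c=1) N(c=1) Q(c=1) X(c=2) S(c=2) G(c=5)]
  16. access Q: HIT, count now 2. Cache: [I(c=1) N(c=1) X(c=2) S(c=2) Q(c=2) G(c=5)]
  17. access G: HIT, count now 6. Cache: [I(c=1) N(c=1) X(c=2) S(c=2) Q(c=2) G(c=6)]
  18. access G: HIT, count now 7. Cache: [I(c=1) N(c=1) X(c=2) S(c=2) Q(c=2) G(c=7)]
  19. access S: HIT, count now 3. Cache: [I(c=1) N(c=1) X(c=2) Q(c=2) S(c=3) G(c=7)]
  20. access Q: HIT, count now 3. Cache: [I(c=1) N(c=1) X(c=2) S(c=3) Q(c=3) G(c=7)]
  21. access E: MISS, evict I(c=1). Cache: [N(c=1) E(c=1) X(c=2) S(c=3) Q(c=3) G(c=7)]
  22. access Q: HIT, count now 4. Cache: [N(c=1) E(c=1) X(c=2) S(c=3) Q(c=4) G(c=7)]
  23. access G: HIT, count now 8. Cache: [N(c=1) E(c=1) X(c=2) S(c=3) Q(c=4) G(c=8)]
  24. access X: HIT, count now 3. Cache: [N(c=1) E(c=1) S(c=3) X(c=3) Q(c=4) G(c=8)]
  25. access S: HIT, count now 4. Cache: [N(c=1) E(c=1) X(c=3) Q(c=4) S(c=4) G(c=8)]
  26. access S: HIT, count now 5. Cache: [N(c=1) E(c=1) X(c=3) Q(c=4) S(c=5) G(c=8)]
  27. access T: MISS, evict N(c=1). Cache: [E(c=1) T(c=1) X(c=3) Q(c=4) S(c=5) G(c=8)]
  28. access N: MISS, evict E(c=1). Cache: [T(c=1) N(c=1) X(c=3) Q(c=4) S(c=5) G(c=8)]
  29. access T: HIT, count now 2. Cache: [N(c=1) T(c=2) X(c=3) Q(c=4) S(c=5) G(c=8)]
  30. access T: HIT, count now 3. Cache: [N(c=1) X(c=3) T(c=3) Q(c=4) S(c=5) G(c=8)]
  31. access K: MISS, evict N(c=1). Cache: [K(c=1) X(c=3) T(c=3) Q(c=4) S(c=5) G(c=8)]
  32. access T: HIT, count now 4. Cache: [K(c=1) X(c=3) Q(c=4) T(c=4) S(c=5) G(c=8)]
  33. access T: HIT, count now 5. Cache: [K(c=1) X(c=3) Q(c=4) S(c=5) T(c=5) G(c=8)]
  34. access S: HIT, count now 6. Cache: [K(c=1) X(c=3) Q(c=4) T(c=5) S(c=6) G(c=8)]
  35. access T: HIT, count now 6. Cache: [K(c=1) X(c=3) Q(c=4) S(c=6) T(c=6) G(c=8)]
  36. access S: HIT, count now 7. Cache: [K(c=1) X(c=3) Q(c=4) T(c=6) S(c=7) G(c=8)]
  37. access X: HIT, count now 4. Cache: [K(c=1) Q(c=4) X(c=4) T(c=6) S(c=7) G(c=8)]
  38. access G: HIT, count now 9. Cache: [K(c=1) Q(c=4) X(c=4) T(c=6) S(c=7) G(c=9)]
  39. access M: MISS, evict K(c=1). Cache: [M(c=1) Q(c=4) X(c=4) T(c=6) S(c=7) G(c=9)]
Total: 25 hits, 14 misses, 8 evictions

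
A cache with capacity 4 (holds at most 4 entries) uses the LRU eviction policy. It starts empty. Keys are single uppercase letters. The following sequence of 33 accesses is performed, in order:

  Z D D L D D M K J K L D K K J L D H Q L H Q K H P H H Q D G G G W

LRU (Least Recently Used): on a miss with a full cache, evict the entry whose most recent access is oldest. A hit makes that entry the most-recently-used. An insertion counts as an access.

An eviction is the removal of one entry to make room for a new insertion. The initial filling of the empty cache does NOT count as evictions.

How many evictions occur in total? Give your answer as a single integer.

LRU simulation (capacity=4):
  1. access Z: MISS. Cache (LRU->MRU): [Z]
  2. access D: MISS. Cache (LRU->MRU): [Z D]
  3. access D: HIT. Cache (LRU->MRU): [Z D]
  4. access L: MISS. Cache (LRU->MRU): [Z D L]
  5. access D: HIT. Cache (LRU->MRU): [Z L D]
  6. access D: HIT. Cache (LRU->MRU): [Z L D]
  7. access M: MISS. Cache (LRU->MRU): [Z L D M]
  8. access K: MISS, evict Z. Cache (LRU->MRU): [L D M K]
  9. access J: MISS, evict L. Cache (LRU->MRU): [D M K J]
  10. access K: HIT. Cache (LRU->MRU): [D M J K]
  11. access L: MISS, evict D. Cache (LRU->MRU): [M J K L]
  12. access D: MISS, evict M. Cache (LRU->MRU): [J K L D]
  13. access K: HIT. Cache (LRU->MRU): [J L D K]
  14. access K: HIT. Cache (LRU->MRU): [J L D K]
  15. access J: HIT. Cache (LRU->MRU): [L D K J]
  16. access L: HIT. Cache (LRU->MRU): [D K J L]
  17. access D: HIT. Cache (LRU->MRU): [K J L D]
  18. access H: MISS, evict K. Cache (LRU->MRU): [J L D H]
  19. access Q: MISS, evict J. Cache (LRU->MRU): [L D H Q]
  20. access L: HIT. Cache (LRU->MRU): [D H Q L]
  21. access H: HIT. Cache (LRU->MRU): [D Q L H]
  22. access Q: HIT. Cache (LRU->MRU): [D L H Q]
  23. access K: MISS, evict D. Cache (LRU->MRU): [L H Q K]
  24. access H: HIT. Cache (LRU->MRU): [L Q K H]
  25. access P: MISS, evict L. Cache (LRU->MRU): [Q K H P]
  26. access H: HIT. Cache (LRU->MRU): [Q K P H]
  27. access H: HIT. Cache (LRU->MRU): [Q K P H]
  28. access Q: HIT. Cache (LRU->MRU): [K P H Q]
  29. access D: MISS, evict K. Cache (LRU->MRU): [P H Q D]
  30. access G: MISS, evict P. Cache (LRU->MRU): [H Q D G]
  31. access G: HIT. Cache (LRU->MRU): [H Q D G]
  32. access G: HIT. Cache (LRU->MRU): [H Q D G]
  33. access W: MISS, evict H. Cache (LRU->MRU): [Q D G W]
Total: 18 hits, 15 misses, 11 evictions

Answer: 11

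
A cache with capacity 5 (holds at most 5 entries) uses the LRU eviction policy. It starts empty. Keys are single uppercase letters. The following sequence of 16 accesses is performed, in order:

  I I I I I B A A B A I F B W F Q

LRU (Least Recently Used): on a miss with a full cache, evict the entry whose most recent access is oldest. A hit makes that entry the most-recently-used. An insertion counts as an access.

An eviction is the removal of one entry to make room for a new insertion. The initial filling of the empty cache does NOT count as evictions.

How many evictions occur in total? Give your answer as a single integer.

LRU simulation (capacity=5):
  1. access I: MISS. Cache (LRU->MRU): [I]
  2. access I: HIT. Cache (LRU->MRU): [I]
  3. access I: HIT. Cache (LRU->MRU): [I]
  4. access I: HIT. Cache (LRU->MRU): [I]
  5. access I: HIT. Cache (LRU->MRU): [I]
  6. access B: MISS. Cache (LRU->MRU): [I B]
  7. access A: MISS. Cache (LRU->MRU): [I B A]
  8. access A: HIT. Cache (LRU->MRU): [I B A]
  9. access B: HIT. Cache (LRU->MRU): [I A B]
  10. access A: HIT. Cache (LRU->MRU): [I B A]
  11. access I: HIT. Cache (LRU->MRU): [B A I]
  12. access F: MISS. Cache (LRU->MRU): [B A I F]
  13. access B: HIT. Cache (LRU->MRU): [A I F B]
  14. access W: MISS. Cache (LRU->MRU): [A I F B W]
  15. access F: HIT. Cache (LRU->MRU): [A I B W F]
  16. access Q: MISS, evict A. Cache (LRU->MRU): [I B W F Q]
Total: 10 hits, 6 misses, 1 evictions

Answer: 1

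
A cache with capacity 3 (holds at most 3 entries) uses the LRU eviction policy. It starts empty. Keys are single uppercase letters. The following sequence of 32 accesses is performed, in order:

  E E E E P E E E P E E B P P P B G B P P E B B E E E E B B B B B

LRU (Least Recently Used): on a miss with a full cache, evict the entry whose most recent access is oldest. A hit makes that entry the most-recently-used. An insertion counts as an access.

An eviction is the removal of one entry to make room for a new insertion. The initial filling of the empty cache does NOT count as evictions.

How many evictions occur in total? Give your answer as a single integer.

Answer: 2

Derivation:
LRU simulation (capacity=3):
  1. access E: MISS. Cache (LRU->MRU): [E]
  2. access E: HIT. Cache (LRU->MRU): [E]
  3. access E: HIT. Cache (LRU->MRU): [E]
  4. access E: HIT. Cache (LRU->MRU): [E]
  5. access P: MISS. Cache (LRU->MRU): [E P]
  6. access E: HIT. Cache (LRU->MRU): [P E]
  7. access E: HIT. Cache (LRU->MRU): [P E]
  8. access E: HIT. Cache (LRU->MRU): [P E]
  9. access P: HIT. Cache (LRU->MRU): [E P]
  10. access E: HIT. Cache (LRU->MRU): [P E]
  11. access E: HIT. Cache (LRU->MRU): [P E]
  12. access B: MISS. Cache (LRU->MRU): [P E B]
  13. access P: HIT. Cache (LRU->MRU): [E B P]
  14. access P: HIT. Cache (LRU->MRU): [E B P]
  15. access P: HIT. Cache (LRU->MRU): [E B P]
  16. access B: HIT. Cache (LRU->MRU): [E P B]
  17. access G: MISS, evict E. Cache (LRU->MRU): [P B G]
  18. access B: HIT. Cache (LRU->MRU): [P G B]
  19. access P: HIT. Cache (LRU->MRU): [G B P]
  20. access P: HIT. Cache (LRU->MRU): [G B P]
  21. access E: MISS, evict G. Cache (LRU->MRU): [B P E]
  22. access B: HIT. Cache (LRU->MRU): [P E B]
  23. access B: HIT. Cache (LRU->MRU): [P E B]
  24. access E: HIT. Cache (LRU->MRU): [P B E]
  25. access E: HIT. Cache (LRU->MRU): [P B E]
  26. access E: HIT. Cache (LRU->MRU): [P B E]
  27. access E: HIT. Cache (LRU->MRU): [P B E]
  28. access B: HIT. Cache (LRU->MRU): [P E B]
  29. access B: HIT. Cache (LRU->MRU): [P E B]
  30. access B: HIT. Cache (LRU->MRU): [P E B]
  31. access B: HIT. Cache (LRU->MRU): [P E B]
  32. access B: HIT. Cache (LRU->MRU): [P E B]
Total: 27 hits, 5 misses, 2 evictions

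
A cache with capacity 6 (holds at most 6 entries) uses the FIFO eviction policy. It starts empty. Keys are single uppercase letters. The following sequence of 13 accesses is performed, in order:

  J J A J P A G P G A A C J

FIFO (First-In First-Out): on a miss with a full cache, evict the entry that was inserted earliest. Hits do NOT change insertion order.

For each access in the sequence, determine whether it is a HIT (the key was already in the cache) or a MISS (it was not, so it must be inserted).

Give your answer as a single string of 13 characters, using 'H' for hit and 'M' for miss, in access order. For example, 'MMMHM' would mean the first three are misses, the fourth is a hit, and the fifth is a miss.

Answer: MHMHMHMHHHHMH

Derivation:
FIFO simulation (capacity=6):
  1. access J: MISS. Cache (old->new): [J]
  2. access J: HIT. Cache (old->new): [J]
  3. access A: MISS. Cache (old->new): [J A]
  4. access J: HIT. Cache (old->new): [J A]
  5. access P: MISS. Cache (old->new): [J A P]
  6. access A: HIT. Cache (old->new): [J A P]
  7. access G: MISS. Cache (old->new): [J A P G]
  8. access P: HIT. Cache (old->new): [J A P G]
  9. access G: HIT. Cache (old->new): [J A P G]
  10. access A: HIT. Cache (old->new): [J A P G]
  11. access A: HIT. Cache (old->new): [J A P G]
  12. access C: MISS. Cache (old->new): [J A P G C]
  13. access J: HIT. Cache (old->new): [J A P G C]
Total: 8 hits, 5 misses, 0 evictions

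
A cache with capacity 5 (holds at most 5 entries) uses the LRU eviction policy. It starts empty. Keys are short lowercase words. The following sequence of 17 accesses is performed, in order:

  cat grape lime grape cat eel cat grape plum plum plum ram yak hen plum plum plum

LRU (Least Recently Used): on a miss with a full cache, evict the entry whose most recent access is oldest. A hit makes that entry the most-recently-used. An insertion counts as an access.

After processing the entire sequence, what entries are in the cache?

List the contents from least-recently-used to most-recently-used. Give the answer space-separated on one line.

Answer: grape ram yak hen plum

Derivation:
LRU simulation (capacity=5):
  1. access cat: MISS. Cache (LRU->MRU): [cat]
  2. access grape: MISS. Cache (LRU->MRU): [cat grape]
  3. access lime: MISS. Cache (LRU->MRU): [cat grape lime]
  4. access grape: HIT. Cache (LRU->MRU): [cat lime grape]
  5. access cat: HIT. Cache (LRU->MRU): [lime grape cat]
  6. access eel: MISS. Cache (LRU->MRU): [lime grape cat eel]
  7. access cat: HIT. Cache (LRU->MRU): [lime grape eel cat]
  8. access grape: HIT. Cache (LRU->MRU): [lime eel cat grape]
  9. access plum: MISS. Cache (LRU->MRU): [lime eel cat grape plum]
  10. access plum: HIT. Cache (LRU->MRU): [lime eel cat grape plum]
  11. access plum: HIT. Cache (LRU->MRU): [lime eel cat grape plum]
  12. access ram: MISS, evict lime. Cache (LRU->MRU): [eel cat grape plum ram]
  13. access yak: MISS, evict eel. Cache (LRU->MRU): [cat grape plum ram yak]
  14. access hen: MISS, evict cat. Cache (LRU->MRU): [grape plum ram yak hen]
  15. access plum: HIT. Cache (LRU->MRU): [grape ram yak hen plum]
  16. access plum: HIT. Cache (LRU->MRU): [grape ram yak hen plum]
  17. access plum: HIT. Cache (LRU->MRU): [grape ram yak hen plum]
Total: 9 hits, 8 misses, 3 evictions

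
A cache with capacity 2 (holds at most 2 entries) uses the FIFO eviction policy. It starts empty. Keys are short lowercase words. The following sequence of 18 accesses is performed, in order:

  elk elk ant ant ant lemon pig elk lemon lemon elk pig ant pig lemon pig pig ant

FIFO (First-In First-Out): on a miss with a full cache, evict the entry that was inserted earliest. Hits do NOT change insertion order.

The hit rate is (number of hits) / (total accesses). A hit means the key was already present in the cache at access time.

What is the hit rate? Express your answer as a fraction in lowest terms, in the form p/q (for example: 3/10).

Answer: 7/18

Derivation:
FIFO simulation (capacity=2):
  1. access elk: MISS. Cache (old->new): [elk]
  2. access elk: HIT. Cache (old->new): [elk]
  3. access ant: MISS. Cache (old->new): [elk ant]
  4. access ant: HIT. Cache (old->new): [elk ant]
  5. access ant: HIT. Cache (old->new): [elk ant]
  6. access lemon: MISS, evict elk. Cache (old->new): [ant lemon]
  7. access pig: MISS, evict ant. Cache (old->new): [lemon pig]
  8. access elk: MISS, evict lemon. Cache (old->new): [pig elk]
  9. access lemon: MISS, evict pig. Cache (old->new): [elk lemon]
  10. access lemon: HIT. Cache (old->new): [elk lemon]
  11. access elk: HIT. Cache (old->new): [elk lemon]
  12. access pig: MISS, evict elk. Cache (old->new): [lemon pig]
  13. access ant: MISS, evict lemon. Cache (old->new): [pig ant]
  14. access pig: HIT. Cache (old->new): [pig ant]
  15. access lemon: MISS, evict pig. Cache (old->new): [ant lemon]
  16. access pig: MISS, evict ant. Cache (old->new): [lemon pig]
  17. access pig: HIT. Cache (old->new): [lemon pig]
  18. access ant: MISS, evict lemon. Cache (old->new): [pig ant]
Total: 7 hits, 11 misses, 9 evictions

Hit rate = 7/18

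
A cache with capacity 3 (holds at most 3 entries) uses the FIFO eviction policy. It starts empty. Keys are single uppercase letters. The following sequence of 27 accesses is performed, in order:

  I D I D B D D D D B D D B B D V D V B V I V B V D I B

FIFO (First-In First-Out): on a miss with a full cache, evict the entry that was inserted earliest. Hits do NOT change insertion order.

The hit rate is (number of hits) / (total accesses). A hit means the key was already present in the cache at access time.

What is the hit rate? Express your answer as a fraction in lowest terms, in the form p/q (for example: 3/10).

FIFO simulation (capacity=3):
  1. access I: MISS. Cache (old->new): [I]
  2. access D: MISS. Cache (old->new): [I D]
  3. access I: HIT. Cache (old->new): [I D]
  4. access D: HIT. Cache (old->new): [I D]
  5. access B: MISS. Cache (old->new): [I D B]
  6. access D: HIT. Cache (old->new): [I D B]
  7. access D: HIT. Cache (old->new): [I D B]
  8. access D: HIT. Cache (old->new): [I D B]
  9. access D: HIT. Cache (old->new): [I D B]
  10. access B: HIT. Cache (old->new): [I D B]
  11. access D: HIT. Cache (old->new): [I D B]
  12. access D: HIT. Cache (old->new): [I D B]
  13. access B: HIT. Cache (old->new): [I D B]
  14. access B: HIT. Cache (old->new): [I D B]
  15. access D: HIT. Cache (old->new): [I D B]
  16. access V: MISS, evict I. Cache (old->new): [D B V]
  17. access D: HIT. Cache (old->new): [D B V]
  18. access V: HIT. Cache (old->new): [D B V]
  19. access B: HIT. Cache (old->new): [D B V]
  20. access V: HIT. Cache (old->new): [D B V]
  21. access I: MISS, evict D. Cache (old->new): [B V I]
  22. access V: HIT. Cache (old->new): [B V I]
  23. access B: HIT. Cache (old->new): [B V I]
  24. access V: HIT. Cache (old->new): [B V I]
  25. access D: MISS, evict B. Cache (old->new): [V I D]
  26. access I: HIT. Cache (old->new): [V I D]
  27. access B: MISS, evict V. Cache (old->new): [I D B]
Total: 20 hits, 7 misses, 4 evictions

Hit rate = 20/27

Answer: 20/27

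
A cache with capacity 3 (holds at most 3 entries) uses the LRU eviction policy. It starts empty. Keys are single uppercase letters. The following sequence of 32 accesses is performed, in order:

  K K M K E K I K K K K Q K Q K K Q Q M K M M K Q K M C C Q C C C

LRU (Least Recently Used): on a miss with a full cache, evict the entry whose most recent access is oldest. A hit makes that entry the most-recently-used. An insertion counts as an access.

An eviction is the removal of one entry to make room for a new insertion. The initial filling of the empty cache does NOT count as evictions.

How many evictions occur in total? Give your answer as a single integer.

LRU simulation (capacity=3):
  1. access K: MISS. Cache (LRU->MRU): [K]
  2. access K: HIT. Cache (LRU->MRU): [K]
  3. access M: MISS. Cache (LRU->MRU): [K M]
  4. access K: HIT. Cache (LRU->MRU): [M K]
  5. access E: MISS. Cache (LRU->MRU): [M K E]
  6. access K: HIT. Cache (LRU->MRU): [M E K]
  7. access I: MISS, evict M. Cache (LRU->MRU): [E K I]
  8. access K: HIT. Cache (LRU->MRU): [E I K]
  9. access K: HIT. Cache (LRU->MRU): [E I K]
  10. access K: HIT. Cache (LRU->MRU): [E I K]
  11. access K: HIT. Cache (LRU->MRU): [E I K]
  12. access Q: MISS, evict E. Cache (LRU->MRU): [I K Q]
  13. access K: HIT. Cache (LRU->MRU): [I Q K]
  14. access Q: HIT. Cache (LRU->MRU): [I K Q]
  15. access K: HIT. Cache (LRU->MRU): [I Q K]
  16. access K: HIT. Cache (LRU->MRU): [I Q K]
  17. access Q: HIT. Cache (LRU->MRU): [I K Q]
  18. access Q: HIT. Cache (LRU->MRU): [I K Q]
  19. access M: MISS, evict I. Cache (LRU->MRU): [K Q M]
  20. access K: HIT. Cache (LRU->MRU): [Q M K]
  21. access M: HIT. Cache (LRU->MRU): [Q K M]
  22. access M: HIT. Cache (LRU->MRU): [Q K M]
  23. access K: HIT. Cache (LRU->MRU): [Q M K]
  24. access Q: HIT. Cache (LRU->MRU): [M K Q]
  25. access K: HIT. Cache (LRU->MRU): [M Q K]
  26. access M: HIT. Cache (LRU->MRU): [Q K M]
  27. access C: MISS, evict Q. Cache (LRU->MRU): [K M C]
  28. access C: HIT. Cache (LRU->MRU): [K M C]
  29. access Q: MISS, evict K. Cache (LRU->MRU): [M C Q]
  30. access C: HIT. Cache (LRU->MRU): [M Q C]
  31. access C: HIT. Cache (LRU->MRU): [M Q C]
  32. access C: HIT. Cache (LRU->MRU): [M Q C]
Total: 24 hits, 8 misses, 5 evictions

Answer: 5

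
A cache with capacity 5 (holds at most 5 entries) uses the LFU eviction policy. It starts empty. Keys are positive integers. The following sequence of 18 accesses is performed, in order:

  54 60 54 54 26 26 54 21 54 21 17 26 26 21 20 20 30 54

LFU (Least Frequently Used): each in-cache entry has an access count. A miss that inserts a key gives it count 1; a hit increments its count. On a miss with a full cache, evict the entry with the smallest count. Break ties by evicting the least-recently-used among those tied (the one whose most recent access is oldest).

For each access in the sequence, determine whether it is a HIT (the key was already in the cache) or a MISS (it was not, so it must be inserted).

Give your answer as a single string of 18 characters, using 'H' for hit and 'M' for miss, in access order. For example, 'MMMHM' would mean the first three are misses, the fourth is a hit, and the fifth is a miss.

Answer: MMHHMHHMHHMHHHMHMH

Derivation:
LFU simulation (capacity=5):
  1. access 54: MISS. Cache: [54(c=1)]
  2. access 60: MISS. Cache: [54(c=1) 60(c=1)]
  3. access 54: HIT, count now 2. Cache: [60(c=1) 54(c=2)]
  4. access 54: HIT, count now 3. Cache: [60(c=1) 54(c=3)]
  5. access 26: MISS. Cache: [60(c=1) 26(c=1) 54(c=3)]
  6. access 26: HIT, count now 2. Cache: [60(c=1) 26(c=2) 54(c=3)]
  7. access 54: HIT, count now 4. Cache: [60(c=1) 26(c=2) 54(c=4)]
  8. access 21: MISS. Cache: [60(c=1) 21(c=1) 26(c=2) 54(c=4)]
  9. access 54: HIT, count now 5. Cache: [60(c=1) 21(c=1) 26(c=2) 54(c=5)]
  10. access 21: HIT, count now 2. Cache: [60(c=1) 26(c=2) 21(c=2) 54(c=5)]
  11. access 17: MISS. Cache: [60(c=1) 17(c=1) 26(c=2) 21(c=2) 54(c=5)]
  12. access 26: HIT, count now 3. Cache: [60(c=1) 17(c=1) 21(c=2) 26(c=3) 54(c=5)]
  13. access 26: HIT, count now 4. Cache: [60(c=1) 17(c=1) 21(c=2) 26(c=4) 54(c=5)]
  14. access 21: HIT, count now 3. Cache: [60(c=1) 17(c=1) 21(c=3) 26(c=4) 54(c=5)]
  15. access 20: MISS, evict 60(c=1). Cache: [17(c=1) 20(c=1) 21(c=3) 26(c=4) 54(c=5)]
  16. access 20: HIT, count now 2. Cache: [17(c=1) 20(c=2) 21(c=3) 26(c=4) 54(c=5)]
  17. access 30: MISS, evict 17(c=1). Cache: [30(c=1) 20(c=2) 21(c=3) 26(c=4) 54(c=5)]
  18. access 54: HIT, count now 6. Cache: [30(c=1) 20(c=2) 21(c=3) 26(c=4) 54(c=6)]
Total: 11 hits, 7 misses, 2 evictions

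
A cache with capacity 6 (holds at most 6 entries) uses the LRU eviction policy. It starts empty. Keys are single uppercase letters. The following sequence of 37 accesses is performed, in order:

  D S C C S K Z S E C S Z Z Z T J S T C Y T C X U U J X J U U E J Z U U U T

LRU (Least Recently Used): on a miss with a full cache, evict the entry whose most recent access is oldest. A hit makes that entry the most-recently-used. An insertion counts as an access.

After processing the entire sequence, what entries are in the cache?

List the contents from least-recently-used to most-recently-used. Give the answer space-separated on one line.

LRU simulation (capacity=6):
  1. access D: MISS. Cache (LRU->MRU): [D]
  2. access S: MISS. Cache (LRU->MRU): [D S]
  3. access C: MISS. Cache (LRU->MRU): [D S C]
  4. access C: HIT. Cache (LRU->MRU): [D S C]
  5. access S: HIT. Cache (LRU->MRU): [D C S]
  6. access K: MISS. Cache (LRU->MRU): [D C S K]
  7. access Z: MISS. Cache (LRU->MRU): [D C S K Z]
  8. access S: HIT. Cache (LRU->MRU): [D C K Z S]
  9. access E: MISS. Cache (LRU->MRU): [D C K Z S E]
  10. access C: HIT. Cache (LRU->MRU): [D K Z S E C]
  11. access S: HIT. Cache (LRU->MRU): [D K Z E C S]
  12. access Z: HIT. Cache (LRU->MRU): [D K E C S Z]
  13. access Z: HIT. Cache (LRU->MRU): [D K E C S Z]
  14. access Z: HIT. Cache (LRU->MRU): [D K E C S Z]
  15. access T: MISS, evict D. Cache (LRU->MRU): [K E C S Z T]
  16. access J: MISS, evict K. Cache (LRU->MRU): [E C S Z T J]
  17. access S: HIT. Cache (LRU->MRU): [E C Z T J S]
  18. access T: HIT. Cache (LRU->MRU): [E C Z J S T]
  19. access C: HIT. Cache (LRU->MRU): [E Z J S T C]
  20. access Y: MISS, evict E. Cache (LRU->MRU): [Z J S T C Y]
  21. access T: HIT. Cache (LRU->MRU): [Z J S C Y T]
  22. access C: HIT. Cache (LRU->MRU): [Z J S Y T C]
  23. access X: MISS, evict Z. Cache (LRU->MRU): [J S Y T C X]
  24. access U: MISS, evict J. Cache (LRU->MRU): [S Y T C X U]
  25. access U: HIT. Cache (LRU->MRU): [S Y T C X U]
  26. access J: MISS, evict S. Cache (LRU->MRU): [Y T C X U J]
  27. access X: HIT. Cache (LRU->MRU): [Y T C U J X]
  28. access J: HIT. Cache (LRU->MRU): [Y T C U X J]
  29. access U: HIT. Cache (LRU->MRU): [Y T C X J U]
  30. access U: HIT. Cache (LRU->MRU): [Y T C X J U]
  31. access E: MISS, evict Y. Cache (LRU->MRU): [T C X J U E]
  32. access J: HIT. Cache (LRU->MRU): [T C X U E J]
  33. access Z: MISS, evict T. Cache (LRU->MRU): [C X U E J Z]
  34. access U: HIT. Cache (LRU->MRU): [C X E J Z U]
  35. access U: HIT. Cache (LRU->MRU): [C X E J Z U]
  36. access U: HIT. Cache (LRU->MRU): [C X E J Z U]
  37. access T: MISS, evict C. Cache (LRU->MRU): [X E J Z U T]
Total: 22 hits, 15 misses, 9 evictions

Answer: X E J Z U T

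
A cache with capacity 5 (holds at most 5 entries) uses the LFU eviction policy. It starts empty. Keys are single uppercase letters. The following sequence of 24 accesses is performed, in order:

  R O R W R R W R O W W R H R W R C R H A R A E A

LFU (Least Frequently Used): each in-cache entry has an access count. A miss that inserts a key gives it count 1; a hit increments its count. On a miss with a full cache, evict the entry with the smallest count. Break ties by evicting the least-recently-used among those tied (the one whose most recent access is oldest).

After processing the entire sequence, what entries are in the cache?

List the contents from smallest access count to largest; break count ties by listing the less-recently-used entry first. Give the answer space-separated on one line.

LFU simulation (capacity=5):
  1. access R: MISS. Cache: [R(c=1)]
  2. access O: MISS. Cache: [R(c=1) O(c=1)]
  3. access R: HIT, count now 2. Cache: [O(c=1) R(c=2)]
  4. access W: MISS. Cache: [O(c=1) W(c=1) R(c=2)]
  5. access R: HIT, count now 3. Cache: [O(c=1) W(c=1) R(c=3)]
  6. access R: HIT, count now 4. Cache: [O(c=1) W(c=1) R(c=4)]
  7. access W: HIT, count now 2. Cache: [O(c=1) W(c=2) R(c=4)]
  8. access R: HIT, count now 5. Cache: [O(c=1) W(c=2) R(c=5)]
  9. access O: HIT, count now 2. Cache: [W(c=2) O(c=2) R(c=5)]
  10. access W: HIT, count now 3. Cache: [O(c=2) W(c=3) R(c=5)]
  11. access W: HIT, count now 4. Cache: [O(c=2) W(c=4) R(c=5)]
  12. access R: HIT, count now 6. Cache: [O(c=2) W(c=4) R(c=6)]
  13. access H: MISS. Cache: [H(c=1) O(c=2) W(c=4) R(c=6)]
  14. access R: HIT, count now 7. Cache: [H(c=1) O(c=2) W(c=4) R(c=7)]
  15. access W: HIT, count now 5. Cache: [H(c=1) O(c=2) W(c=5) R(c=7)]
  16. access R: HIT, count now 8. Cache: [H(c=1) O(c=2) W(c=5) R(c=8)]
  17. access C: MISS. Cache: [H(c=1) C(c=1) O(c=2) W(c=5) R(c=8)]
  18. access R: HIT, count now 9. Cache: [H(c=1) C(c=1) O(c=2) W(c=5) R(c=9)]
  19. access H: HIT, count now 2. Cache: [C(c=1) O(c=2) H(c=2) W(c=5) R(c=9)]
  20. access A: MISS, evict C(c=1). Cache: [A(c=1) O(c=2) H(c=2) W(c=5) R(c=9)]
  21. access R: HIT, count now 10. Cache: [A(c=1) O(c=2) H(c=2) W(c=5) R(c=10)]
  22. access A: HIT, count now 2. Cache: [O(c=2) H(c=2) A(c=2) W(c=5) R(c=10)]
  23. access E: MISS, evict O(c=2). Cache: [E(c=1) H(c=2) A(c=2) W(c=5) R(c=10)]
  24. access A: HIT, count now 3. Cache: [E(c=1) H(c=2) A(c=3) W(c=5) R(c=10)]
Total: 17 hits, 7 misses, 2 evictions

Answer: E H A W R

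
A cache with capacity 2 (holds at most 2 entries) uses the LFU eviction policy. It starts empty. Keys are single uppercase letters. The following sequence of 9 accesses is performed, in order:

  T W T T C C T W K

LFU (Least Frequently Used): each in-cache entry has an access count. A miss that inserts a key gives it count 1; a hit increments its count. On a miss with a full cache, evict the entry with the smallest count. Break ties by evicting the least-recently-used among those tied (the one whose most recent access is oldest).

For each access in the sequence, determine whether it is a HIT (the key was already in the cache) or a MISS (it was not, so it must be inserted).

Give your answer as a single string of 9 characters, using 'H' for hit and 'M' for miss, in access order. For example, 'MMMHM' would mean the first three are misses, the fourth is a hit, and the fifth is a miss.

LFU simulation (capacity=2):
  1. access T: MISS. Cache: [T(c=1)]
  2. access W: MISS. Cache: [T(c=1) W(c=1)]
  3. access T: HIT, count now 2. Cache: [W(c=1) T(c=2)]
  4. access T: HIT, count now 3. Cache: [W(c=1) T(c=3)]
  5. access C: MISS, evict W(c=1). Cache: [C(c=1) T(c=3)]
  6. access C: HIT, count now 2. Cache: [C(c=2) T(c=3)]
  7. access T: HIT, count now 4. Cache: [C(c=2) T(c=4)]
  8. access W: MISS, evict C(c=2). Cache: [W(c=1) T(c=4)]
  9. access K: MISS, evict W(c=1). Cache: [K(c=1) T(c=4)]
Total: 4 hits, 5 misses, 3 evictions

Answer: MMHHMHHMM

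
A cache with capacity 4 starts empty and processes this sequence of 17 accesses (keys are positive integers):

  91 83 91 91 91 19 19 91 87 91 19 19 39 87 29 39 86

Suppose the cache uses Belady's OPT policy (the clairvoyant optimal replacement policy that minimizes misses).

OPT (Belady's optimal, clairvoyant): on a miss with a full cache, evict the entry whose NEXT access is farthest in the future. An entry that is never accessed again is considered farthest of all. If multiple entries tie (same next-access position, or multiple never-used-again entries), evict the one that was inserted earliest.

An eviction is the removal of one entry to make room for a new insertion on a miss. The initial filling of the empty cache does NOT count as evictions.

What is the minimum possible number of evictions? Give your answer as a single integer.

OPT (Belady) simulation (capacity=4):
  1. access 91: MISS. Cache: [91]
  2. access 83: MISS. Cache: [91 83]
  3. access 91: HIT. Next use of 91: step 4. Cache: [91 83]
  4. access 91: HIT. Next use of 91: step 5. Cache: [91 83]
  5. access 91: HIT. Next use of 91: step 8. Cache: [91 83]
  6. access 19: MISS. Cache: [91 83 19]
  7. access 19: HIT. Next use of 19: step 11. Cache: [91 83 19]
  8. access 91: HIT. Next use of 91: step 10. Cache: [91 83 19]
  9. access 87: MISS. Cache: [91 83 19 87]
  10. access 91: HIT. Next use of 91: never. Cache: [91 83 19 87]
  11. access 19: HIT. Next use of 19: step 12. Cache: [91 83 19 87]
  12. access 19: HIT. Next use of 19: never. Cache: [91 83 19 87]
  13. access 39: MISS, evict 91 (next use: never). Cache: [83 19 87 39]
  14. access 87: HIT. Next use of 87: never. Cache: [83 19 87 39]
  15. access 29: MISS, evict 83 (next use: never). Cache: [19 87 39 29]
  16. access 39: HIT. Next use of 39: never. Cache: [19 87 39 29]
  17. access 86: MISS, evict 19 (next use: never). Cache: [87 39 29 86]
Total: 10 hits, 7 misses, 3 evictions

Answer: 3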